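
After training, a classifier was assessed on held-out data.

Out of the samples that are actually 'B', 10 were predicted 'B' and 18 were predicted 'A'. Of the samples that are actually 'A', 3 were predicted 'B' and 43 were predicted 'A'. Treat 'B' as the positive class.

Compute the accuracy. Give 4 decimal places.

Accuracy = (TP+TN)/N = (10+43)/74 = 0.7162

0.7162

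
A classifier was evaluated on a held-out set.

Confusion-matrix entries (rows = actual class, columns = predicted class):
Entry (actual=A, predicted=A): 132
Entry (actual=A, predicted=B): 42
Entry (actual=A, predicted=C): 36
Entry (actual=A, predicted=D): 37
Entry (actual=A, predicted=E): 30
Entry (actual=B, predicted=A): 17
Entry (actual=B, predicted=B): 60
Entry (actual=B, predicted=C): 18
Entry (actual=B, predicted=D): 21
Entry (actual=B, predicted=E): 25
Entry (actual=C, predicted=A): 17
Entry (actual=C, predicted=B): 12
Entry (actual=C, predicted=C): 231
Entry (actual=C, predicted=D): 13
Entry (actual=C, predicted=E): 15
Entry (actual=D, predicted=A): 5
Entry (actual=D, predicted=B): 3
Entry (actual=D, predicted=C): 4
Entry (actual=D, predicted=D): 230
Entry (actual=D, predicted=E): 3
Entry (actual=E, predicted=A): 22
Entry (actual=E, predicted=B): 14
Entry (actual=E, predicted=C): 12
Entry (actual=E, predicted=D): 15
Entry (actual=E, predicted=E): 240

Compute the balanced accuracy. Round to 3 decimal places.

Balanced accuracy = mean of per-class recall.
  A: recall = 132/277 = 0.4765
  B: recall = 60/141 = 0.4255
  C: recall = 231/288 = 0.8021
  D: recall = 230/245 = 0.9388
  E: recall = 240/303 = 0.7921
Mean = (0.4765 + 0.4255 + 0.8021 + 0.9388 + 0.7921) / 5 = 0.687

0.687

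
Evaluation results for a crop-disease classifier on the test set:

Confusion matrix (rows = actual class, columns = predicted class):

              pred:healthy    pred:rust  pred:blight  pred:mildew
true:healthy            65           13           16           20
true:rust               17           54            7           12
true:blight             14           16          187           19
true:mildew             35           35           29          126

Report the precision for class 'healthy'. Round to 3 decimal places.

Treat 'healthy' as positive and all other classes as negative.
precision = TP/(TP+FP).
healthy: TP=65, FP=17+14+35=66 → 65/131 = 0.4962

0.496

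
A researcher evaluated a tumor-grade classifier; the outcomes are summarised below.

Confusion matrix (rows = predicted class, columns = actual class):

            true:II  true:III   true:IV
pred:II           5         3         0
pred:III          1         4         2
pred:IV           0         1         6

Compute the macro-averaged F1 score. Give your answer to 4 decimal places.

0.6825

Per-class F1 score (2·TP/(2·TP+FP+FN)):
  II: TP=5, FP=3+0=3, FN=1+0=1 → 10/14 = 0.71429
  III: TP=4, FP=1+2=3, FN=3+1=4 → 8/15 = 0.53333
  IV: TP=6, FP=0+1=1, FN=0+2=2 → 12/15 = 0.80000
Macro-F1 score = mean = (0.71429 + 0.53333 + 0.80000) / 3 = 0.6825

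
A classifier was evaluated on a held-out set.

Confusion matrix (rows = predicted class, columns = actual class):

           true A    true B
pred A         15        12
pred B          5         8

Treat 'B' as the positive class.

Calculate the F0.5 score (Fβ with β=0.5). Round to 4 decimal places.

Fβ = (1+β²)·TP / ((1+β²)·TP + β²·FN + FP), with β²=1/4
= 1.25·8 / (1.25·8 + 0.25·12 + 5) = 0.5556

0.5556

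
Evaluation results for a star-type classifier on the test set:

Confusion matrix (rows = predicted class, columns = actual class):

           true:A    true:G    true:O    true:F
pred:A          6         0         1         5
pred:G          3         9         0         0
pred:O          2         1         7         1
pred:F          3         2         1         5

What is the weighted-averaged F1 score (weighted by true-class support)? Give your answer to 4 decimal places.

0.5818

Per-class F1 score (2·TP/(2·TP+FP+FN)):
  A: TP=6, FP=0+1+5=6, FN=3+2+3=8 → 12/26 = 0.46154
  G: TP=9, FP=3+0+0=3, FN=0+1+2=3 → 18/24 = 0.75000
  O: TP=7, FP=2+1+1=4, FN=1+0+1=2 → 14/20 = 0.70000
  F: TP=5, FP=3+2+1=6, FN=5+0+1=6 → 10/22 = 0.45455
Weighted-F1 score = Σ (supportᵢ/N)·F1 scoreᵢ with N=46: (14/46)·0.46154 + (12/46)·0.75000 + (9/46)·0.70000 + (11/46)·0.45455 = 0.5818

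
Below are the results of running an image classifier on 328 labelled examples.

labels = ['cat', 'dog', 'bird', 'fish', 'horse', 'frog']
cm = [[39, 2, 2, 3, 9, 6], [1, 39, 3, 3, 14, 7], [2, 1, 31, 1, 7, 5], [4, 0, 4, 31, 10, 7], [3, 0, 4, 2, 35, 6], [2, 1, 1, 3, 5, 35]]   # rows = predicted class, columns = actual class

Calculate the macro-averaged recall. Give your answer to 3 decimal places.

Per-class recall (TP/(TP+FN)):
  cat: TP=39, FN=1+2+4+3+2=12 → 39/51 = 0.7647
  dog: TP=39, FN=2+1+0+0+1=4 → 39/43 = 0.9070
  bird: TP=31, FN=2+3+4+4+1=14 → 31/45 = 0.6889
  fish: TP=31, FN=3+3+1+2+3=12 → 31/43 = 0.7209
  horse: TP=35, FN=9+14+7+10+5=45 → 35/80 = 0.4375
  frog: TP=35, FN=6+7+5+7+6=31 → 35/66 = 0.5303
Macro-recall = mean = (0.7647 + 0.9070 + 0.6889 + 0.7209 + 0.4375 + 0.5303) / 6 = 0.675

0.675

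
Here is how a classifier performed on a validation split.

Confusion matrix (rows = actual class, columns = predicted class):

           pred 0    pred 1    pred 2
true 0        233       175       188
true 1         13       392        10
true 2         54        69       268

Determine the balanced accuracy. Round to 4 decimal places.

Balanced accuracy = mean of per-class recall.
  0: recall = 233/596 = 0.39094
  1: recall = 392/415 = 0.94458
  2: recall = 268/391 = 0.68542
Mean = (0.39094 + 0.94458 + 0.68542) / 3 = 0.6736

0.6736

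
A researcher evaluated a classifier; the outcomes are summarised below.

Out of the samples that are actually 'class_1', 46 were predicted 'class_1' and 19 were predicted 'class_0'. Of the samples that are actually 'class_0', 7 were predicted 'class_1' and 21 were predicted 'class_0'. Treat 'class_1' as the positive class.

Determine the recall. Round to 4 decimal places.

0.7077

Recall = TP/(TP+FN) = 46/(46+19) = 46/65 = 0.7077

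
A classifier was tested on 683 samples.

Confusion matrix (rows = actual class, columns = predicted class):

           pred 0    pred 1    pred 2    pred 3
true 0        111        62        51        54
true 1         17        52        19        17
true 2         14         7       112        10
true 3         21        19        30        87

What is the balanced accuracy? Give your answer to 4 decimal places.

0.5580

Balanced accuracy = mean of per-class recall.
  0: recall = 111/278 = 0.39928
  1: recall = 52/105 = 0.49524
  2: recall = 112/143 = 0.78322
  3: recall = 87/157 = 0.55414
Mean = (0.39928 + 0.49524 + 0.78322 + 0.55414) / 4 = 0.5580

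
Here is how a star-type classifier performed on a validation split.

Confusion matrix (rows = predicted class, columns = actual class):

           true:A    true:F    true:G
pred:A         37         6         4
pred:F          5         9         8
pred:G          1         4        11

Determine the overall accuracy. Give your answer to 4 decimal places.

0.6706

Accuracy = trace / total = (37+9+11=57) / 85 = 57/85 = 0.6706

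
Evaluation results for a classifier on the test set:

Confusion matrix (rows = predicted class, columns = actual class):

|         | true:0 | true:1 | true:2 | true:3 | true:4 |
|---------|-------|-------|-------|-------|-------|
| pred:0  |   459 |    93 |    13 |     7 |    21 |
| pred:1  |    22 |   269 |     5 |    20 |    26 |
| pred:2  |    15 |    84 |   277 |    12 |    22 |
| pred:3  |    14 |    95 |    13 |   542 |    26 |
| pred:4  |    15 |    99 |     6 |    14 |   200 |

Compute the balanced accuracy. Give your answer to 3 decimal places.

Balanced accuracy = mean of per-class recall.
  0: recall = 459/525 = 0.8743
  1: recall = 269/640 = 0.4203
  2: recall = 277/314 = 0.8822
  3: recall = 542/595 = 0.9109
  4: recall = 200/295 = 0.6780
Mean = (0.8743 + 0.4203 + 0.8822 + 0.9109 + 0.6780) / 5 = 0.753

0.753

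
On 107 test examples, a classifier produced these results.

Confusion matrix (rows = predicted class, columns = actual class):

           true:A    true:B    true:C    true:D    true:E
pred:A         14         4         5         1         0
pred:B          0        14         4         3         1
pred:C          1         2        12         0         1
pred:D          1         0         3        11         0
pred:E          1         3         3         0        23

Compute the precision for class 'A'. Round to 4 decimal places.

Treat 'A' as positive and all other classes as negative.
precision = TP/(TP+FP).
A: TP=14, FP=4+5+1+0=10 → 14/24 = 0.58333

0.5833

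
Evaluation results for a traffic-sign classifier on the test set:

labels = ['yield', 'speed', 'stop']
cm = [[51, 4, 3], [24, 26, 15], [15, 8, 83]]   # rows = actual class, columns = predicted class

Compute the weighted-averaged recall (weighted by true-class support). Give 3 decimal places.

0.699

Per-class recall (TP/(TP+FN)):
  yield: TP=51, FN=4+3=7 → 51/58 = 0.8793
  speed: TP=26, FN=24+15=39 → 26/65 = 0.4000
  stop: TP=83, FN=15+8=23 → 83/106 = 0.7830
Weighted-recall = Σ (supportᵢ/N)·recallᵢ with N=229: (58/229)·0.8793 + (65/229)·0.4000 + (106/229)·0.7830 = 0.699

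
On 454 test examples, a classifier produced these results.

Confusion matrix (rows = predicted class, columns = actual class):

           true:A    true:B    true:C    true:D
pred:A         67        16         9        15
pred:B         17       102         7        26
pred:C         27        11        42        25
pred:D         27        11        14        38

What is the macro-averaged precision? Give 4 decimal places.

0.5299

Per-class precision (TP/(TP+FP)):
  A: TP=67, FP=16+9+15=40 → 67/107 = 0.62617
  B: TP=102, FP=17+7+26=50 → 102/152 = 0.67105
  C: TP=42, FP=27+11+25=63 → 42/105 = 0.40000
  D: TP=38, FP=27+11+14=52 → 38/90 = 0.42222
Macro-precision = mean = (0.62617 + 0.67105 + 0.40000 + 0.42222) / 4 = 0.5299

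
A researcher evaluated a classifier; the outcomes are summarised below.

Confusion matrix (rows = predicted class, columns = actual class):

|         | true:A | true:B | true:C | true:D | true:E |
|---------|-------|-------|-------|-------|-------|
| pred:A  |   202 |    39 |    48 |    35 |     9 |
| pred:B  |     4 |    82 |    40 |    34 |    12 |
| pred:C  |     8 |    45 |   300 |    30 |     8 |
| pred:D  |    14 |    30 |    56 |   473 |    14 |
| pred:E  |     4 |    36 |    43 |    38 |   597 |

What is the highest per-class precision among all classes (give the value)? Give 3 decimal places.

0.831

Per-class precision (TP/(TP+FP)):
  A: TP=202, FP=39+48+35+9=131 → 202/333 = 0.6066
  B: TP=82, FP=4+40+34+12=90 → 82/172 = 0.4767
  C: TP=300, FP=8+45+30+8=91 → 300/391 = 0.7673
  D: TP=473, FP=14+30+56+14=114 → 473/587 = 0.8058
  E: TP=597, FP=4+36+43+38=121 → 597/718 = 0.8315
Highest is class 'E' with precision = 0.831.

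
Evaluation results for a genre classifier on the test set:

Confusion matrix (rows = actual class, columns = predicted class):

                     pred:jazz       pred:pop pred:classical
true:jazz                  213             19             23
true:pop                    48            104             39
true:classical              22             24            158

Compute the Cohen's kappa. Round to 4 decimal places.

Observed agreement pₒ = trace/N = 475/650 = 0.73077
Expected agreement pₑ = Σ (rowᵢ·colᵢ)/N² = (255·283 + 191·147 + 204·220)/650² = 0.34348
κ = (pₒ − pₑ)/(1 − pₑ) = (0.73077 − 0.34348)/(1 − 0.34348) = 0.5899

0.5899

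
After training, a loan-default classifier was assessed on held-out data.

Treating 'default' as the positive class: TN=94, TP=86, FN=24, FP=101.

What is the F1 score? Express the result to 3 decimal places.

Precision = TP/(TP+FP) = 86/187 = 0.4599
Recall = TP/(TP+FN) = 86/110 = 0.7818
F1 = 2·TP/(2·TP+FP+FN) = 172/297 = 0.579

0.579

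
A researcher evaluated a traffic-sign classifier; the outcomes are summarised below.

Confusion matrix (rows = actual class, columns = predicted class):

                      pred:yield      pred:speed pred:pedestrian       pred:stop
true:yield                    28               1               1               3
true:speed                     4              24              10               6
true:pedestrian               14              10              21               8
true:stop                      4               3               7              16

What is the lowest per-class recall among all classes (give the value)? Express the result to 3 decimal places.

Per-class recall (TP/(TP+FN)):
  yield: TP=28, FN=1+1+3=5 → 28/33 = 0.8485
  speed: TP=24, FN=4+10+6=20 → 24/44 = 0.5455
  pedestrian: TP=21, FN=14+10+8=32 → 21/53 = 0.3962
  stop: TP=16, FN=4+3+7=14 → 16/30 = 0.5333
Lowest is class 'pedestrian' with recall = 0.396.

0.396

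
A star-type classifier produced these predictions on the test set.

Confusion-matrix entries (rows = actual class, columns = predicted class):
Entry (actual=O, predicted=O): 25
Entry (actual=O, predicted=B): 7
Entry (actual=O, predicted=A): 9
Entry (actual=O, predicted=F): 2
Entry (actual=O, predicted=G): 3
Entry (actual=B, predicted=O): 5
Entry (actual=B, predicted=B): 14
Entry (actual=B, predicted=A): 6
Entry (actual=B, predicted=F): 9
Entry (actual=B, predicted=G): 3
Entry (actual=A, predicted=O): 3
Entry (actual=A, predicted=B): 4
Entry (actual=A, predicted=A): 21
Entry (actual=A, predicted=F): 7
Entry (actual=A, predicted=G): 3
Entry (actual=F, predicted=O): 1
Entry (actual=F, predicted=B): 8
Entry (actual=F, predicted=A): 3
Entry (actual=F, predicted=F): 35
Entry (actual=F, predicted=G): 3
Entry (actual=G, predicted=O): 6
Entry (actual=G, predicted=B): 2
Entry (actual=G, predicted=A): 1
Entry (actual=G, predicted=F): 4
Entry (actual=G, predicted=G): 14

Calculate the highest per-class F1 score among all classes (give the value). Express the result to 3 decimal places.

Per-class F1 score (2·TP/(2·TP+FP+FN)):
  O: TP=25, FP=5+3+1+6=15, FN=7+9+2+3=21 → 50/86 = 0.5814
  B: TP=14, FP=7+4+8+2=21, FN=5+6+9+3=23 → 28/72 = 0.3889
  A: TP=21, FP=9+6+3+1=19, FN=3+4+7+3=17 → 42/78 = 0.5385
  F: TP=35, FP=2+9+7+4=22, FN=1+8+3+3=15 → 70/107 = 0.6542
  G: TP=14, FP=3+3+3+3=12, FN=6+2+1+4=13 → 28/53 = 0.5283
Highest is class 'F' with F1 score = 0.654.

0.654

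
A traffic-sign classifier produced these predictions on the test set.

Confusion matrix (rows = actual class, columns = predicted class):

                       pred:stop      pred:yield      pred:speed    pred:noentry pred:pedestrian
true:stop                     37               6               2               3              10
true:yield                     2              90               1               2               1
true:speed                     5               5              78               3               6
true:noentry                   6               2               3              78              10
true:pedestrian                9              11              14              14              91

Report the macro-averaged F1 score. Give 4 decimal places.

0.7563

Per-class F1 score (2·TP/(2·TP+FP+FN)):
  stop: TP=37, FP=2+5+6+9=22, FN=6+2+3+10=21 → 74/117 = 0.63248
  yield: TP=90, FP=6+5+2+11=24, FN=2+1+2+1=6 → 180/210 = 0.85714
  speed: TP=78, FP=2+1+3+14=20, FN=5+5+3+6=19 → 156/195 = 0.80000
  noentry: TP=78, FP=3+2+3+14=22, FN=6+2+3+10=21 → 156/199 = 0.78392
  pedestrian: TP=91, FP=10+1+6+10=27, FN=9+11+14+14=48 → 182/257 = 0.70817
Macro-F1 score = mean = (0.63248 + 0.85714 + 0.80000 + 0.78392 + 0.70817) / 5 = 0.7563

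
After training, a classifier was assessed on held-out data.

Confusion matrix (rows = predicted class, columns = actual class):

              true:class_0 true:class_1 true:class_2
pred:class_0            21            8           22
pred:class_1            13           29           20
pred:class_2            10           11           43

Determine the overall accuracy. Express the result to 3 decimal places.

0.525

Accuracy = trace / total = (21+29+43=93) / 177 = 93/177 = 0.525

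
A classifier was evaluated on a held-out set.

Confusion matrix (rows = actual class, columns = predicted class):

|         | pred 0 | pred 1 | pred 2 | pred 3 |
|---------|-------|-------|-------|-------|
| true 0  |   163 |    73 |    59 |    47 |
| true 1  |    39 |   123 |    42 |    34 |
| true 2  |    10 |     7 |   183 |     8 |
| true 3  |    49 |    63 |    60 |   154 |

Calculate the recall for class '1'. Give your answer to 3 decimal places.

recall = TP/(TP+FN).
1: TP=123, FN=39+42+34=115 → 123/238 = 0.5168

0.517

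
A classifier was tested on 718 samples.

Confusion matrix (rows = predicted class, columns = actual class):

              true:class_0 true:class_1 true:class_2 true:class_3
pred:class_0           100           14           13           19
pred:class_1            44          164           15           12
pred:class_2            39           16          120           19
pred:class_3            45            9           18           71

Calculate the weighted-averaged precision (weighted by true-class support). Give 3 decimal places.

0.641

Per-class precision (TP/(TP+FP)):
  class_0: TP=100, FP=14+13+19=46 → 100/146 = 0.6849
  class_1: TP=164, FP=44+15+12=71 → 164/235 = 0.6979
  class_2: TP=120, FP=39+16+19=74 → 120/194 = 0.6186
  class_3: TP=71, FP=45+9+18=72 → 71/143 = 0.4965
Weighted-precision = Σ (supportᵢ/N)·precisionᵢ with N=718: (228/718)·0.6849 + (203/718)·0.6979 + (166/718)·0.6186 + (121/718)·0.4965 = 0.641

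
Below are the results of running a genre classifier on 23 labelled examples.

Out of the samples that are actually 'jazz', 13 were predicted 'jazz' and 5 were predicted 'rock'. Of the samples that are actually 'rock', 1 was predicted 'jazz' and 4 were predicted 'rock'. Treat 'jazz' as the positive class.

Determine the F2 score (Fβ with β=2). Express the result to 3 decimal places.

0.756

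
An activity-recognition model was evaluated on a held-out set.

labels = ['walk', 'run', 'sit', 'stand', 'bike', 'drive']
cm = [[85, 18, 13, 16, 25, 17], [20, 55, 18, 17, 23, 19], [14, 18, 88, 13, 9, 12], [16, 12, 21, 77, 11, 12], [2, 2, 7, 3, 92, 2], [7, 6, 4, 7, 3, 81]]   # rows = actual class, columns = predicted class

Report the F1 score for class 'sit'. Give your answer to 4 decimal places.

Treat 'sit' as positive and all other classes as negative.
F1 score = 2·TP/(2·TP+FP+FN).
sit: TP=88, FP=13+18+21+7+4=63, FN=14+18+13+9+12=66 → 176/305 = 0.57705

0.5770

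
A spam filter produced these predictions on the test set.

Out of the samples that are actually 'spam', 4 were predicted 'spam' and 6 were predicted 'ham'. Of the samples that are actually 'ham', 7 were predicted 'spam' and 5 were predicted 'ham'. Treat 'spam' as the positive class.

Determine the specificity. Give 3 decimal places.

0.417

Specificity = TN/(TN+FP) = 5/(5+7) = 0.417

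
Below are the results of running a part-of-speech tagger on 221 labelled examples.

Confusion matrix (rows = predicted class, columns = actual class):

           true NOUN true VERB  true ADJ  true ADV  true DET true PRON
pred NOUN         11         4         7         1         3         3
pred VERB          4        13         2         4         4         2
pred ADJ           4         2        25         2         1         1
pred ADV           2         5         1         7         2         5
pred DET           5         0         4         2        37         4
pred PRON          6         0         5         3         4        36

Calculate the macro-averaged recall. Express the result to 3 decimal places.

Per-class recall (TP/(TP+FN)):
  NOUN: TP=11, FN=4+4+2+5+6=21 → 11/32 = 0.3438
  VERB: TP=13, FN=4+2+5+0+0=11 → 13/24 = 0.5417
  ADJ: TP=25, FN=7+2+1+4+5=19 → 25/44 = 0.5682
  ADV: TP=7, FN=1+4+2+2+3=12 → 7/19 = 0.3684
  DET: TP=37, FN=3+4+1+2+4=14 → 37/51 = 0.7255
  PRON: TP=36, FN=3+2+1+5+4=15 → 36/51 = 0.7059
Macro-recall = mean = (0.3438 + 0.5417 + 0.5682 + 0.3684 + 0.7255 + 0.7059) / 6 = 0.542

0.542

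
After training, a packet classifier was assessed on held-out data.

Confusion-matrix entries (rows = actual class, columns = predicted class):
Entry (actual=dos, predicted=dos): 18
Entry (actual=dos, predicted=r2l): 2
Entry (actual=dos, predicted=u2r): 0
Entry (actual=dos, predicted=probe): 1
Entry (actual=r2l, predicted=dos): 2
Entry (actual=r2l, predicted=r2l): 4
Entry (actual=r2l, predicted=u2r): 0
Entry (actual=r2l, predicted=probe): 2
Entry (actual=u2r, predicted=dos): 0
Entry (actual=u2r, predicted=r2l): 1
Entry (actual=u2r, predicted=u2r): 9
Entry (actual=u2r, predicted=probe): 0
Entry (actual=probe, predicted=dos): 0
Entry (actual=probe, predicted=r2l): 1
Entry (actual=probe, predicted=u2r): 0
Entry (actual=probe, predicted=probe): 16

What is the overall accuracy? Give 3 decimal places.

Accuracy = trace / total = (18+4+9+16=47) / 56 = 47/56 = 0.839

0.839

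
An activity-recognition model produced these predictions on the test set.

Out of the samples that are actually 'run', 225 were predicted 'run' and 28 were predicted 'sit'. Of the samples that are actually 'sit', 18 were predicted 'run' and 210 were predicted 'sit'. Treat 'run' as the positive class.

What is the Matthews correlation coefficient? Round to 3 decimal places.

MCC = (TP·TN − FP·FN) / √((TP+FP)(TP+FN)(TN+FP)(TN+FN))
Numerator = 225·210 − 18·28 = 46746
Denominator = √(243·253·228·238) = √3336096456 = 57758.9513
MCC = 46746 / 57758.9513 = 0.809

0.809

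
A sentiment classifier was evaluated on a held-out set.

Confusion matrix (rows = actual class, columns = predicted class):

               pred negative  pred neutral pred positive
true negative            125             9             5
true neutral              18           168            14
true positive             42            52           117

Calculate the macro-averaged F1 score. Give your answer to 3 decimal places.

Per-class F1 score (2·TP/(2·TP+FP+FN)):
  negative: TP=125, FP=18+42=60, FN=9+5=14 → 250/324 = 0.7716
  neutral: TP=168, FP=9+52=61, FN=18+14=32 → 336/429 = 0.7832
  positive: TP=117, FP=5+14=19, FN=42+52=94 → 234/347 = 0.6744
Macro-F1 score = mean = (0.7716 + 0.7832 + 0.6744) / 3 = 0.743

0.743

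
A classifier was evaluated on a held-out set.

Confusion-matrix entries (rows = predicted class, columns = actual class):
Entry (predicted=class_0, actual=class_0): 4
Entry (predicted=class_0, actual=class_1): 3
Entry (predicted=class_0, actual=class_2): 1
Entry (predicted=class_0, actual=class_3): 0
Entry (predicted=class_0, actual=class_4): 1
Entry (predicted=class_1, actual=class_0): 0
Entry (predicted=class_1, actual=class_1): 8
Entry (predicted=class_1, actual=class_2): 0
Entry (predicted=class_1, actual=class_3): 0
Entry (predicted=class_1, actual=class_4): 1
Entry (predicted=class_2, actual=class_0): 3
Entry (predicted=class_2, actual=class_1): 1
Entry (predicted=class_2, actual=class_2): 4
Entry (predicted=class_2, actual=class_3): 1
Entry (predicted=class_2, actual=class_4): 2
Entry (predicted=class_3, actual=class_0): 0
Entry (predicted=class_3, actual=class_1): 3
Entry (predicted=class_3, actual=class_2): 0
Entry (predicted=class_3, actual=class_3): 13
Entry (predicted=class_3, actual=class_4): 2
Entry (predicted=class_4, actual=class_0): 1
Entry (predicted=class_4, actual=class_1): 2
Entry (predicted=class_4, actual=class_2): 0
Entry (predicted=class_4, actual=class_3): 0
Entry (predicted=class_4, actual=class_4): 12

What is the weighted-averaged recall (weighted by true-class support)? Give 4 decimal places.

0.6613

Per-class recall (TP/(TP+FN)):
  class_0: TP=4, FN=0+3+0+1=4 → 4/8 = 0.50000
  class_1: TP=8, FN=3+1+3+2=9 → 8/17 = 0.47059
  class_2: TP=4, FN=1+0+0+0=1 → 4/5 = 0.80000
  class_3: TP=13, FN=0+0+1+0=1 → 13/14 = 0.92857
  class_4: TP=12, FN=1+1+2+2=6 → 12/18 = 0.66667
Weighted-recall = Σ (supportᵢ/N)·recallᵢ with N=62: (8/62)·0.50000 + (17/62)·0.47059 + (5/62)·0.80000 + (14/62)·0.92857 + (18/62)·0.66667 = 0.6613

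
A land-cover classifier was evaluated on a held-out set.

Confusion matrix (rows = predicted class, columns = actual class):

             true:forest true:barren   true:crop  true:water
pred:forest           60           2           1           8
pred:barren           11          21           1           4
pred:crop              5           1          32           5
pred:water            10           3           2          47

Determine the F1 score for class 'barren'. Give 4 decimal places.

One-vs-rest for 'barren': TP = diagonal; FP = other classes predicted 'barren'; FN = 'barren' predicted as other.
F1 score = 2·TP/(2·TP+FP+FN).
barren: TP=21, FP=11+1+4=16, FN=2+1+3=6 → 42/64 = 0.65625

0.6563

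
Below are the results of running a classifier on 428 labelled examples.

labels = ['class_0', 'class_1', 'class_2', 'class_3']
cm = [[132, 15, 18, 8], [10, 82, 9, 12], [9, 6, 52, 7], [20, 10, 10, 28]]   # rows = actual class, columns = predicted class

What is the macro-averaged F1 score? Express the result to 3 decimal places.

0.647

Per-class F1 score (2·TP/(2·TP+FP+FN)):
  class_0: TP=132, FP=10+9+20=39, FN=15+18+8=41 → 264/344 = 0.7674
  class_1: TP=82, FP=15+6+10=31, FN=10+9+12=31 → 164/226 = 0.7257
  class_2: TP=52, FP=18+9+10=37, FN=9+6+7=22 → 104/163 = 0.6380
  class_3: TP=28, FP=8+12+7=27, FN=20+10+10=40 → 56/123 = 0.4553
Macro-F1 score = mean = (0.7674 + 0.7257 + 0.6380 + 0.4553) / 4 = 0.647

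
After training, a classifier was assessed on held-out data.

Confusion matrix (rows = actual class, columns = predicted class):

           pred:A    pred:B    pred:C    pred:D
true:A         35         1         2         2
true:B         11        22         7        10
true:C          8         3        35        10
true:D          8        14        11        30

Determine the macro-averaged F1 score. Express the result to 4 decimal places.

0.5819

Per-class F1 score (2·TP/(2·TP+FP+FN)):
  A: TP=35, FP=11+8+8=27, FN=1+2+2=5 → 70/102 = 0.68627
  B: TP=22, FP=1+3+14=18, FN=11+7+10=28 → 44/90 = 0.48889
  C: TP=35, FP=2+7+11=20, FN=8+3+10=21 → 70/111 = 0.63063
  D: TP=30, FP=2+10+10=22, FN=8+14+11=33 → 60/115 = 0.52174
Macro-F1 score = mean = (0.68627 + 0.48889 + 0.63063 + 0.52174) / 4 = 0.5819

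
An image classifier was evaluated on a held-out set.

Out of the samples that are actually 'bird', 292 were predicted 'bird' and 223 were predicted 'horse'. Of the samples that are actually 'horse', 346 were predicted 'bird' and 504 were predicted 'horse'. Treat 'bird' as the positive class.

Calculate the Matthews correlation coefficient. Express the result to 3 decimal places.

MCC = (TP·TN − FP·FN) / √((TP+FP)(TP+FN)(TN+FP)(TN+FN))
Numerator = 292·504 − 346·223 = 70010
Denominator = √(638·515·850·727) = √203039831500 = 450599.4136
MCC = 70010 / 450599.4136 = 0.155

0.155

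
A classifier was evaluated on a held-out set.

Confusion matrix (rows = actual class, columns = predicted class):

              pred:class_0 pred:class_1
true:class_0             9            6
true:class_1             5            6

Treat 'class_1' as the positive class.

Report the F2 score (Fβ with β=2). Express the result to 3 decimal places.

Fβ = (1+β²)·TP / ((1+β²)·TP + β²·FN + FP), with β²=4
= 5·6 / (5·6 + 4·5 + 6) = 0.536

0.536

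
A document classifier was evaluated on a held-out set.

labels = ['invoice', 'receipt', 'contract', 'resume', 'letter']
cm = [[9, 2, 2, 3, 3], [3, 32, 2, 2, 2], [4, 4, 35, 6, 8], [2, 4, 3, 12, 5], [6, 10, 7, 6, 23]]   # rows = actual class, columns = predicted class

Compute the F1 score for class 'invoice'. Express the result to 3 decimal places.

0.419

F1 score = 2·TP/(2·TP+FP+FN).
invoice: TP=9, FP=3+4+2+6=15, FN=2+2+3+3=10 → 18/43 = 0.4186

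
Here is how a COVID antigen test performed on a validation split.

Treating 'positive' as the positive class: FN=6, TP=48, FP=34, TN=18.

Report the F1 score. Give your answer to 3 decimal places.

0.706

Precision = TP/(TP+FP) = 48/82 = 0.5854
Recall = TP/(TP+FN) = 48/54 = 0.8889
F1 = 2·TP/(2·TP+FP+FN) = 96/136 = 0.706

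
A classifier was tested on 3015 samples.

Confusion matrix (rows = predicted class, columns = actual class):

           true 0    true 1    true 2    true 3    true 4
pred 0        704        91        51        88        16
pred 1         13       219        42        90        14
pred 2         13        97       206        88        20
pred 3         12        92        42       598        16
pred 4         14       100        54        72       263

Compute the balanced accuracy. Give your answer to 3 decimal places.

0.651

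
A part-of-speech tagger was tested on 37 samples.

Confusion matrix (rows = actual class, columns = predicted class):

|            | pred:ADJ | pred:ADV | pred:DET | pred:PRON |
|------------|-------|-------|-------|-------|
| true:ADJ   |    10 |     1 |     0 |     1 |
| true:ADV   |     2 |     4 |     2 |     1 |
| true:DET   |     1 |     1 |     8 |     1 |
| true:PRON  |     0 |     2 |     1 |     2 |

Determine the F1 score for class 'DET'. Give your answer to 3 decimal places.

One-vs-rest for 'DET': TP = diagonal; FP = other classes predicted 'DET'; FN = 'DET' predicted as other.
F1 score = 2·TP/(2·TP+FP+FN).
DET: TP=8, FP=0+2+1=3, FN=1+1+1=3 → 16/22 = 0.7273

0.727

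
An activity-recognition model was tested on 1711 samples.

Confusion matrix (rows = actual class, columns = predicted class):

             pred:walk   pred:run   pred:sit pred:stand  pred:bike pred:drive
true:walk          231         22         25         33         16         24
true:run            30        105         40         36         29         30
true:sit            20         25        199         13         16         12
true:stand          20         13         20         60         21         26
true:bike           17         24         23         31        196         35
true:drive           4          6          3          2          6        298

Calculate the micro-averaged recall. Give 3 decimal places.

0.636

Micro-averaging pools counts across classes: ΣTP=1089, ΣFP=622, ΣFN=622.
Micro-recall = TP/(TP+FN) on pooled counts = 0.636 (equals overall accuracy in single-label multiclass).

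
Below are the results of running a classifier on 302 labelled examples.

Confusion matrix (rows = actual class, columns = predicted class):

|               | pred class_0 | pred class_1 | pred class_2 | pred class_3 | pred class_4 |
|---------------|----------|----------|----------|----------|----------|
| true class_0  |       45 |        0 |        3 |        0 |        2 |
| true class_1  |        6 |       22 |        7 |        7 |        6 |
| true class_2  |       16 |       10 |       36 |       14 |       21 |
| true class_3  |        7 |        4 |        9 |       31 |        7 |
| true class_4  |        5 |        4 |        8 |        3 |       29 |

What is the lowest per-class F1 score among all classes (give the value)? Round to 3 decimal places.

Per-class F1 score (2·TP/(2·TP+FP+FN)):
  class_0: TP=45, FP=6+16+7+5=34, FN=0+3+0+2=5 → 90/129 = 0.6977
  class_1: TP=22, FP=0+10+4+4=18, FN=6+7+7+6=26 → 44/88 = 0.5000
  class_2: TP=36, FP=3+7+9+8=27, FN=16+10+14+21=61 → 72/160 = 0.4500
  class_3: TP=31, FP=0+7+14+3=24, FN=7+4+9+7=27 → 62/113 = 0.5487
  class_4: TP=29, FP=2+6+21+7=36, FN=5+4+8+3=20 → 58/114 = 0.5088
Lowest is class 'class_2' with F1 score = 0.450.

0.450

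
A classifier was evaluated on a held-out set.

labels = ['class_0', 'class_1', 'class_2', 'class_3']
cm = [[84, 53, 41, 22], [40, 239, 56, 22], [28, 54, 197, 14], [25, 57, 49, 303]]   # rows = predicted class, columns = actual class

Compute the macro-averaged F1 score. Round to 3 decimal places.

Per-class F1 score (2·TP/(2·TP+FP+FN)):
  class_0: TP=84, FP=53+41+22=116, FN=40+28+25=93 → 168/377 = 0.4456
  class_1: TP=239, FP=40+56+22=118, FN=53+54+57=164 → 478/760 = 0.6289
  class_2: TP=197, FP=28+54+14=96, FN=41+56+49=146 → 394/636 = 0.6195
  class_3: TP=303, FP=25+57+49=131, FN=22+22+14=58 → 606/795 = 0.7623
Macro-F1 score = mean = (0.4456 + 0.6289 + 0.6195 + 0.7623) / 4 = 0.614

0.614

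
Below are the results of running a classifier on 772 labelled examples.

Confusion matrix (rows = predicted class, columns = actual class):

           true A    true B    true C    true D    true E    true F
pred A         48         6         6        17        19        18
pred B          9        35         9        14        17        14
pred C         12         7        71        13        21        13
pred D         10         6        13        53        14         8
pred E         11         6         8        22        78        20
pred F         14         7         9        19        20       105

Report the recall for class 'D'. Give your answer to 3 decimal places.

Take TP from the diagonal, FP from the rest of the 'D' prediction marginal, FN from the rest of the 'D' actual marginal.
recall = TP/(TP+FN).
D: TP=53, FN=17+14+13+22+19=85 → 53/138 = 0.3841

0.384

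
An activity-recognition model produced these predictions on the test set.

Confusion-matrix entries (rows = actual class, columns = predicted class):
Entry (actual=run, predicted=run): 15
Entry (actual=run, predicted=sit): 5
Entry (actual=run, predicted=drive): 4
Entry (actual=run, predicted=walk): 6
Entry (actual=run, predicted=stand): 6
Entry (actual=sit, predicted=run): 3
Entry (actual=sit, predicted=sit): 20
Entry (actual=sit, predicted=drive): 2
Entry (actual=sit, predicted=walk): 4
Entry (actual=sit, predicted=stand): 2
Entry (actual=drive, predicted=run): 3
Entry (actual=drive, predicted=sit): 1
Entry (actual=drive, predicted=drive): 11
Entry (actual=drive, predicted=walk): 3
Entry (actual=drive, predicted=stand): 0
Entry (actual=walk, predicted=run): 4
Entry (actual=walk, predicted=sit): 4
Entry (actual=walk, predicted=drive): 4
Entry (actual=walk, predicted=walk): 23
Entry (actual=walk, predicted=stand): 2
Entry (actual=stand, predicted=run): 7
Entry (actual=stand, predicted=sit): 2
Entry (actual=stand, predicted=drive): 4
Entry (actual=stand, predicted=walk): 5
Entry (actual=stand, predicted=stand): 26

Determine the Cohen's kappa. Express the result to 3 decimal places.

0.461

Observed agreement pₒ = trace/N = 95/166 = 0.5723
Expected agreement pₑ = Σ (rowᵢ·colᵢ)/N² = (36·32 + 31·32 + 18·25 + 37·41 + 44·36)/166² = 0.2067
κ = (pₒ − pₑ)/(1 − pₑ) = (0.5723 − 0.2067)/(1 − 0.2067) = 0.461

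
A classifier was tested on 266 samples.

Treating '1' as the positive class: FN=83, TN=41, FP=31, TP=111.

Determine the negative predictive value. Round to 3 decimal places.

0.331

NPV = TN/(TN+FN) = 41/(41+83) = 0.331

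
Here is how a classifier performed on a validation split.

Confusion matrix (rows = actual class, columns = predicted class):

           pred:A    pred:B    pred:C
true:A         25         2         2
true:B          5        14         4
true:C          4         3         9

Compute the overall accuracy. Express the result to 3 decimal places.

0.706

Accuracy = trace / total = (25+14+9=48) / 68 = 48/68 = 0.706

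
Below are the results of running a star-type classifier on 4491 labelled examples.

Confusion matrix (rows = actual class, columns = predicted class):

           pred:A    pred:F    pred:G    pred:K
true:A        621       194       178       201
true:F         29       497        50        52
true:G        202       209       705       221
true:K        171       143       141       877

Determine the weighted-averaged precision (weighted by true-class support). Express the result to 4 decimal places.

Per-class precision (TP/(TP+FP)):
  A: TP=621, FP=29+202+171=402 → 621/1023 = 0.60704
  F: TP=497, FP=194+209+143=546 → 497/1043 = 0.47651
  G: TP=705, FP=178+50+141=369 → 705/1074 = 0.65642
  K: TP=877, FP=201+52+221=474 → 877/1351 = 0.64915
Weighted-precision = Σ (supportᵢ/N)·precisionᵢ with N=4491: (1194/4491)·0.60704 + (628/4491)·0.47651 + (1337/4491)·0.65642 + (1332/4491)·0.64915 = 0.6160

0.6160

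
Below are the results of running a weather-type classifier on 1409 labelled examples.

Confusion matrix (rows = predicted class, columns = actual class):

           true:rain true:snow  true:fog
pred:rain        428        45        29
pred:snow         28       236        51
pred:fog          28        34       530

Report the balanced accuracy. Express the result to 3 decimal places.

0.834

Balanced accuracy = mean of per-class recall.
  rain: recall = 428/484 = 0.8843
  snow: recall = 236/315 = 0.7492
  fog: recall = 530/610 = 0.8689
Mean = (0.8843 + 0.7492 + 0.8689) / 3 = 0.834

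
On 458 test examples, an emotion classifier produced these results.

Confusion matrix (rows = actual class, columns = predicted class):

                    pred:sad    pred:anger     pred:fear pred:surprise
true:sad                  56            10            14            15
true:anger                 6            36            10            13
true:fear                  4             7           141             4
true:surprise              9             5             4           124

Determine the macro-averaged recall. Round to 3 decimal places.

0.730

Per-class recall (TP/(TP+FN)):
  sad: TP=56, FN=10+14+15=39 → 56/95 = 0.5895
  anger: TP=36, FN=6+10+13=29 → 36/65 = 0.5538
  fear: TP=141, FN=4+7+4=15 → 141/156 = 0.9038
  surprise: TP=124, FN=9+5+4=18 → 124/142 = 0.8732
Macro-recall = mean = (0.5895 + 0.5538 + 0.9038 + 0.8732) / 4 = 0.730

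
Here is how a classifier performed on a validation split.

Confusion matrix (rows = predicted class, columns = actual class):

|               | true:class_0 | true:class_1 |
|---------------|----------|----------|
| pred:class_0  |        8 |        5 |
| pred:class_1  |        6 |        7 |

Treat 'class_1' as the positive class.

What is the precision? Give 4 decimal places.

0.5385

Precision = TP/(TP+FP) = 7/(7+6) = 7/13 = 0.5385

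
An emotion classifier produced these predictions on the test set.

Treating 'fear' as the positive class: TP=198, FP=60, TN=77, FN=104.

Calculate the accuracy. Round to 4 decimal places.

Accuracy = (TP+TN)/N = (198+77)/439 = 0.6264

0.6264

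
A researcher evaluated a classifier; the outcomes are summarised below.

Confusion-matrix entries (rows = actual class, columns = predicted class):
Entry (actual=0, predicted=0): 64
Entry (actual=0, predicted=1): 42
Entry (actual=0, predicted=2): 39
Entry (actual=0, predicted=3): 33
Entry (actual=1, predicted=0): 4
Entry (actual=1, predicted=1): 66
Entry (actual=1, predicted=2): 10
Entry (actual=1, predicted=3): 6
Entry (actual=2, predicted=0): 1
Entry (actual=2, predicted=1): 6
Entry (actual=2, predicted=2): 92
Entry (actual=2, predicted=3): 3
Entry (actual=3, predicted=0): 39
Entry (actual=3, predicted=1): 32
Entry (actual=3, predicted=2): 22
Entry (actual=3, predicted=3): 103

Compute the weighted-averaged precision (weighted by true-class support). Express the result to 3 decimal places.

0.607

Per-class precision (TP/(TP+FP)):
  0: TP=64, FP=4+1+39=44 → 64/108 = 0.5926
  1: TP=66, FP=42+6+32=80 → 66/146 = 0.4521
  2: TP=92, FP=39+10+22=71 → 92/163 = 0.5644
  3: TP=103, FP=33+6+3=42 → 103/145 = 0.7103
Weighted-precision = Σ (supportᵢ/N)·precisionᵢ with N=562: (178/562)·0.5926 + (86/562)·0.4521 + (102/562)·0.5644 + (196/562)·0.7103 = 0.607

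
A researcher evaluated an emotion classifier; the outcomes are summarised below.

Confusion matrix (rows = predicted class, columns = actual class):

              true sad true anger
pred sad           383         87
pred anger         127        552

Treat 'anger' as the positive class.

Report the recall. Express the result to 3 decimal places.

0.864

Recall = TP/(TP+FN) = 552/(552+87) = 552/639 = 0.864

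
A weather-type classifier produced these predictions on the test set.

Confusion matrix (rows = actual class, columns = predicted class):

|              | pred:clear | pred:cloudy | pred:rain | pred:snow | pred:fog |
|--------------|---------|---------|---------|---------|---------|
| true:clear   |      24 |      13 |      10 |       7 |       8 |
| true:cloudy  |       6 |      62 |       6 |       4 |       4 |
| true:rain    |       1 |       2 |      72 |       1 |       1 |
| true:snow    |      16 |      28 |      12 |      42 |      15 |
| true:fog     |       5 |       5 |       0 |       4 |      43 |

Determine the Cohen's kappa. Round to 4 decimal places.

0.5270

Observed agreement pₒ = trace/N = 243/391 = 0.62148
Expected agreement pₑ = Σ (rowᵢ·colᵢ)/N² = (62·52 + 82·110 + 77·100 + 113·58 + 57·71)/391² = 0.19980
κ = (pₒ − pₑ)/(1 − pₑ) = (0.62148 − 0.19980)/(1 − 0.19980) = 0.5270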